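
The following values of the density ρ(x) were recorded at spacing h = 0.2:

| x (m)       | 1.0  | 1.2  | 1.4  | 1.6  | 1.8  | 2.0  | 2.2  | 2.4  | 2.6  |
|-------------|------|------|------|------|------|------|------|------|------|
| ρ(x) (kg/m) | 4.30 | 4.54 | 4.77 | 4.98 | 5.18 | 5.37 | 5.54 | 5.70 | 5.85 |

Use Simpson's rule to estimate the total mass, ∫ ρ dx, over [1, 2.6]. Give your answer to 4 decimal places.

h = 0.2, n = 8.
(h/3)·[y₀ + 4y₁ + 2y₂ + 4y₃ + 2y₄ + 4y₅ + 2y₆ + 4y₇ + y₈] = 0.066667·(123.49) = 8.2327.

8.2327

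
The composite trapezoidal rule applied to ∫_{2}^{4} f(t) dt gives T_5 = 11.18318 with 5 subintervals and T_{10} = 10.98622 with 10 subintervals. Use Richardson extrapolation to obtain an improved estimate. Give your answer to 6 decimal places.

10.920567

R = (4·T_{10} − T_5) / 3 = (4·10.98622 − 11.18318)/3 = (32.76170)/3 = 10.920567.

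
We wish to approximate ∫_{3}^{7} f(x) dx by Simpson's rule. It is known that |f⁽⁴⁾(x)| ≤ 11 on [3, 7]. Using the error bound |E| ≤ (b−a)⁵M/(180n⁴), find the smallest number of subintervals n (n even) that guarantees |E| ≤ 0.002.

Need 11264/(180n⁴) ≤ 0.002.
n⁴ ≥ 11264/(180·0.002) = 31288.9 ⇒ n ≥ 13.2999, so the smallest even n is 14. (n must be even for Simpson's rule.)

14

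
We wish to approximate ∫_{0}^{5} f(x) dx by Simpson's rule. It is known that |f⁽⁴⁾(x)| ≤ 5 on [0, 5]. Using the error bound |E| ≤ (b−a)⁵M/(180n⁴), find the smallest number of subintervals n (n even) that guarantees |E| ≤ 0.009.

10

Need 15625/(180n⁴) ≤ 0.009.
n⁴ ≥ 15625/(180·0.009) = 9645.06 ⇒ n ≥ 9.9101, so the smallest even n is 10. (n must be even for Simpson's rule.)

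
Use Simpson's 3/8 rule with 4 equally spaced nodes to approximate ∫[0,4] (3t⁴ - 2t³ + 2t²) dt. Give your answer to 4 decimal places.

h = (4 − 0)/3 = 1.333333.
Nodes t₀,…,t₃ = 0, 1.333333, 2.666667, 4.
f(t) = 3t⁴ - 2t³ + 2t²: f₀=0, f₁=8.296296, f₂=128, f₃=672.
(3h/8)·[f₀ + 3f₁ + 3f₂ + f₃] = 0.5·(1080.888889) = 540.4444.

540.4444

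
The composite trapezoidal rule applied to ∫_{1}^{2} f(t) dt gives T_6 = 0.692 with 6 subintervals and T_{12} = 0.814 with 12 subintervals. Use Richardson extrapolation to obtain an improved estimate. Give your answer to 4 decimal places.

0.8547

R = (4·T_{12} − T_6) / 3 = (4·0.814 − 0.692)/3 = (2.564)/3 = 0.8547.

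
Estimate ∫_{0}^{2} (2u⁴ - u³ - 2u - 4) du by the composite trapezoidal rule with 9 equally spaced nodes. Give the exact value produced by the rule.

h = (2 − 0)/8 = 0.25.
Nodes u₀,…,u₈ = 0, 0.25, 0.5, 0.75, 1, 1.25, 1.5, 1.75, 2.
f(u) = 2u⁴ - u³ - 2u - 4: f₀=-4, f₁=-4.5078125, f₂=-5, f₃=-5.2890625, f₄=-5, f₅=-3.5703125, f₆=-0.25, f₇=5.8984375, f₈=16.
(h/2)·[f₀ + 2f₁ + 2f₂ + 2f₃ + 2f₄ + 2f₅ + 2f₆ + 2f₇ + f₈] = 0.125·(-23.4375) = -2.9296875.

-2.9296875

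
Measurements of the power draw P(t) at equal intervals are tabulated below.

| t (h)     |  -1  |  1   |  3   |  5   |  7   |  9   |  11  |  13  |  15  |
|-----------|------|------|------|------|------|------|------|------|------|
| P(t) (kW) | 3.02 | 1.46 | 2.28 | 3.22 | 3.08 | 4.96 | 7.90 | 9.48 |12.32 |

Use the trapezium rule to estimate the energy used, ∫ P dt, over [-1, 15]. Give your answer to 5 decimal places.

80.10000

h = 2, n = 8.
(h/2)·[y₀ + 2y₁ + 2y₂ + 2y₃ + 2y₄ + 2y₅ + 2y₆ + 2y₇ + y₈] = 1·(80.10) = 80.10000.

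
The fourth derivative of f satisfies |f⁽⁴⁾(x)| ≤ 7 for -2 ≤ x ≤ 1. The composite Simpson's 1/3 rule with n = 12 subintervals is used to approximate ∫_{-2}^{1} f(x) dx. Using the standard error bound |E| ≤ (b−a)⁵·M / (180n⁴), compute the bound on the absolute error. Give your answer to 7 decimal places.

0.0004557

|E| ≤ (3)⁵·7 / (180·12⁴) = 1701/3732480 = 0.0004557.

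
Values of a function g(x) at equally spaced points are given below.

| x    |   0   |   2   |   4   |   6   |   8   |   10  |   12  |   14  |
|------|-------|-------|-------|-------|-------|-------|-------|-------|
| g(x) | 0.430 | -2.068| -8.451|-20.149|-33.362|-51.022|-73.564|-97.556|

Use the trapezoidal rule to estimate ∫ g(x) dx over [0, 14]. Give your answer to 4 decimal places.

h = 2, n = 7.
(h/2)·[y₀ + 2y₁ + 2y₂ + 2y₃ + 2y₄ + 2y₅ + 2y₆ + y₇] = 1·(-474.358) = -474.3580.

-474.3580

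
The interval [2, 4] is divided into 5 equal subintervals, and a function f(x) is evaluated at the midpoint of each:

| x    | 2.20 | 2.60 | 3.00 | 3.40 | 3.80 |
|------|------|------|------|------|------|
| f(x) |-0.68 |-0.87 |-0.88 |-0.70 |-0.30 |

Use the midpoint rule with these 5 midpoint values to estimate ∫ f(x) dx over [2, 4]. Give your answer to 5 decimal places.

-1.37200

h = 0.4, n = 5.
h·[y(m₁) + y(m₂) + y(m₃) + y(m₄) + y(m₅)] = 0.4·(-3.43) = -1.37200.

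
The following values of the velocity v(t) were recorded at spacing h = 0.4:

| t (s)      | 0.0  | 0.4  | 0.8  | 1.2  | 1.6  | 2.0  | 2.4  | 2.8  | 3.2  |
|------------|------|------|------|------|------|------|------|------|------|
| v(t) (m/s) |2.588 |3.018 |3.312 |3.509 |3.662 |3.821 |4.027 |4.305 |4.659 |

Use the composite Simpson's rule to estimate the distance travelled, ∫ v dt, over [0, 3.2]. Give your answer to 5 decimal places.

h = 0.4, n = 8.
(h/3)·[y₀ + 4y₁ + 2y₂ + 4y₃ + 2y₄ + 4y₅ + 2y₆ + 4y₇ + y₈] = 0.133333·(87.861) = 11.71480.

11.71480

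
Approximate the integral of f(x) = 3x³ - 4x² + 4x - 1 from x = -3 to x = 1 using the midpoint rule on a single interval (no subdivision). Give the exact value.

M = (b−a)·f(-1) = 4·(-12) = -48.

-48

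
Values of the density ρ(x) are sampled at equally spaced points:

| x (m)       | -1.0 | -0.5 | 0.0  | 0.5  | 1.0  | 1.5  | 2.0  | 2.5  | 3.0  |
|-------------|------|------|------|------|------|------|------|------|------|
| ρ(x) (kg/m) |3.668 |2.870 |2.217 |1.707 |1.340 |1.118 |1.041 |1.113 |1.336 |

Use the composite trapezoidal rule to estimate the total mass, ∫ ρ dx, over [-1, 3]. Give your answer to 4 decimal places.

6.9540

h = 0.5, n = 8.
(h/2)·[y₀ + 2y₁ + 2y₂ + 2y₃ + 2y₄ + 2y₅ + 2y₆ + 2y₇ + y₈] = 0.25·(27.816) = 6.9540.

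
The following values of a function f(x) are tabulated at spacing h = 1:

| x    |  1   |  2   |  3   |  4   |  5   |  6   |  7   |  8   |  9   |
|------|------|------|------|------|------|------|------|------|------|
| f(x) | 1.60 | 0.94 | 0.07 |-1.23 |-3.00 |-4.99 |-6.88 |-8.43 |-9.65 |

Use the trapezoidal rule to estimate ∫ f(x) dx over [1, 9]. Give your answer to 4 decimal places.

-27.5450

h = 1, n = 8.
(h/2)·[y₀ + 2y₁ + 2y₂ + 2y₃ + 2y₄ + 2y₅ + 2y₆ + 2y₇ + y₈] = 0.5·(-55.09) = -27.5450.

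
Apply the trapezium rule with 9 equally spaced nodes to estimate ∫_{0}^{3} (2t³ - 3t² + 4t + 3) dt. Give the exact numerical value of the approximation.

h = (3 − 0)/8 = 0.375.
Nodes t₀,…,t₈ = 0, 0.375, 0.75, 1.125, 1.5, 1.875, 2.25, 2.625, 3.
f(t) = 2t³ - 3t² + 4t + 3: f₀=3, f₁=4.18359375, f₂=5.15625, f₃=6.55078125, f₄=9, f₅=13.13671875, f₆=19.59375, f₇=29.00390625, f₈=42.
(h/2)·[f₀ + 2f₁ + 2f₂ + 2f₃ + 2f₄ + 2f₅ + 2f₆ + 2f₇ + f₈] = 0.1875·(218.25) = 40.921875.

40.921875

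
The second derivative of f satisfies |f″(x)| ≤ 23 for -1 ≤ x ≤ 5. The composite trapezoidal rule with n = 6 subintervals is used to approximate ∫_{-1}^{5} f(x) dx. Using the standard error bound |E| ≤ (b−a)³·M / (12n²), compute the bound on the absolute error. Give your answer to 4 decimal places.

11.5000

|E| ≤ (6)³·23 / (12·6²) = 4968/432 = 11.5000.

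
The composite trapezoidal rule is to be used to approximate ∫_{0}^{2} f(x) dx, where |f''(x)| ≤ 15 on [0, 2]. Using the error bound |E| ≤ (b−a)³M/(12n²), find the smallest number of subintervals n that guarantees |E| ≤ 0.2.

8

Need 120/(12n²) ≤ 0.2.
n² ≥ 120/(12·0.2) = 50 ⇒ n ≥ 7.0711, so the smallest n is 8.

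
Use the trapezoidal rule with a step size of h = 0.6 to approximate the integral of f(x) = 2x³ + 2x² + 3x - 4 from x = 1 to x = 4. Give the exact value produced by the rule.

h = (4 − 1)/5 = 0.6.
Nodes x₀,…,x₅ = 1, 1.6, 2.2, 2.8, 3.4, 4.
f(x) = 2x³ + 2x² + 3x - 4: f₀=3, f₁=14.112, f₂=33.576, f₃=63.984, f₄=107.928, f₅=168.
(h/2)·[f₀ + 2f₁ + 2f₂ + 2f₃ + 2f₄ + f₅] = 0.3·(610.2) = 183.06.

183.06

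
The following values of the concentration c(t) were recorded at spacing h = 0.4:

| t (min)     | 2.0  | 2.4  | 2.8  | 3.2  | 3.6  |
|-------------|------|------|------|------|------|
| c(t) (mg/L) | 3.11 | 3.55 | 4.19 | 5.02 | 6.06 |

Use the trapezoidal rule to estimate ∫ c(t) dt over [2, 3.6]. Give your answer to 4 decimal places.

h = 0.4, n = 4.
(h/2)·[y₀ + 2y₁ + 2y₂ + 2y₃ + y₄] = 0.2·(34.69) = 6.9380.

6.9380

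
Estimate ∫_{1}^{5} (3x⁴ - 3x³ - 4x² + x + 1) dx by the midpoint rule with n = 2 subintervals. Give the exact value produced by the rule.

1056

h = (5 − 1)/2 = 2.
Midpoints m₁,…,m₂ = 2, 4.
f(m₁)=11, f(m₂)=517.
h·[f(m₁) + f(m₂)] = 2·(528) = 1056.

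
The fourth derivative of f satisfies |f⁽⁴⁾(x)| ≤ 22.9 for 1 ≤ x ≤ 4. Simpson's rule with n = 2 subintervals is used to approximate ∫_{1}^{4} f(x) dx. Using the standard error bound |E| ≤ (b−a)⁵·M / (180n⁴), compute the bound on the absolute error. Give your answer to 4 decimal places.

1.9322

|E| ≤ (3)⁵·22.9 / (180·2⁴) = 5564.7/2880 = 1.9322.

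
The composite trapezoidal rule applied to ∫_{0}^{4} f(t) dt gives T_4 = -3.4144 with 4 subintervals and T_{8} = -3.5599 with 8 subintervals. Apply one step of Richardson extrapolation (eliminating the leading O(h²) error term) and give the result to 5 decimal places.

-3.60840

R = (4·T_{8} − T_4) / 3 = (4·(-3.5599) − (-3.4144))/3 = (-10.8252)/3 = -3.60840.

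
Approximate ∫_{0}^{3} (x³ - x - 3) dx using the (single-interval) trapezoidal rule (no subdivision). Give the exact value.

T = (b−a)/2 · [f(0) + f(3)] = 1.5·[(-3) + 21] = 27.

27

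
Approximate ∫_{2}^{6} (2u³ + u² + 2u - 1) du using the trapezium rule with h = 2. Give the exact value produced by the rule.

h = (6 − 2)/2 = 2.
Nodes u₀,…,u₂ = 2, 4, 6.
f(u) = 2u³ + u² + 2u - 1: f₀=23, f₁=151, f₂=479.
(h/2)·[f₀ + 2f₁ + f₂] = 1·(804) = 804.

804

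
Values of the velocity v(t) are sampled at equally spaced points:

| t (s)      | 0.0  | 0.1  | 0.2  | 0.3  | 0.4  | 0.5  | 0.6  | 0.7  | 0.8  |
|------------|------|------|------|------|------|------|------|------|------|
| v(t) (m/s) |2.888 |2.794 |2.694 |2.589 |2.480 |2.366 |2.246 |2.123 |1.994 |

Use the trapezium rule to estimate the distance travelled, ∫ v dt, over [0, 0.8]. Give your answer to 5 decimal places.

h = 0.1, n = 8.
(h/2)·[y₀ + 2y₁ + 2y₂ + 2y₃ + 2y₄ + 2y₅ + 2y₆ + 2y₇ + y₈] = 0.05·(39.466) = 1.97330.

1.97330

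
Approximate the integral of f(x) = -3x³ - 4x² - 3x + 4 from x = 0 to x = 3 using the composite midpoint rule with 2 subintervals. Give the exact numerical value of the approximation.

h = (3 − 0)/2 = 1.5.
Midpoints m₁,…,m₂ = 0.75, 2.25.
f(m₁)=-1.765625, f(m₂)=-57.171875.
h·[f(m₁) + f(m₂)] = 1.5·(-58.9375) = -88.40625.

-88.40625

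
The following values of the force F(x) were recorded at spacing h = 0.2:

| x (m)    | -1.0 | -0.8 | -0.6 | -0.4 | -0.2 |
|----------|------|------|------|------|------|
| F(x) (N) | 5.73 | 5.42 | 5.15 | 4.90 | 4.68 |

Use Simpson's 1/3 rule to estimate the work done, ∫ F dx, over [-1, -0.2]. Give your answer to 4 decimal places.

h = 0.2, n = 4.
(h/3)·[y₀ + 4y₁ + 2y₂ + 4y₃ + y₄] = 0.066667·(61.99) = 4.1327.

4.1327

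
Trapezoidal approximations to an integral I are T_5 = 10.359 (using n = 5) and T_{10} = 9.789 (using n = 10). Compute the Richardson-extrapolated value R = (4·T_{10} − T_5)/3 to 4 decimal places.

9.5990

R = (4·T_{10} − T_5) / 3 = (4·9.789 − 10.359)/3 = (28.797)/3 = 9.5990.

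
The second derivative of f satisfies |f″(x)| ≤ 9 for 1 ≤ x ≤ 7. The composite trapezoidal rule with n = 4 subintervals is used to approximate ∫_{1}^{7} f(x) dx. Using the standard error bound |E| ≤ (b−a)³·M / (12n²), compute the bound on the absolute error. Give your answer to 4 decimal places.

10.1250

|E| ≤ (6)³·9 / (12·4²) = 1944/192 = 10.1250.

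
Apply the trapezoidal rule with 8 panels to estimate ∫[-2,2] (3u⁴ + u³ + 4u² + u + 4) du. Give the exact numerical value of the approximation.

h = (2 − (-2))/8 = 0.5.
Nodes u₀,…,u₈ = -2, -1.5, -1, -0.5, 0, 0.5, 1, 1.5, 2.
f(u) = 3u⁴ + u³ + 4u² + u + 4: f₀=58, f₁=23.3125, f₂=9, f₃=4.5625, f₄=4, f₅=5.8125, f₆=13, f₇=33.0625, f₈=78.
(h/2)·[f₀ + 2f₁ + 2f₂ + 2f₃ + 2f₄ + 2f₅ + 2f₆ + 2f₇ + f₈] = 0.25·(321.5) = 80.375.

80.375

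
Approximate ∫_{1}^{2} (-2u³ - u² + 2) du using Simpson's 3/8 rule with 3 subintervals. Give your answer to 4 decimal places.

-7.8333

h = (2 − 1)/3 = 0.333333.
Nodes u₀,…,u₃ = 1, 1.333333, 1.666667, 2.
f(u) = -2u³ - u² + 2: f₀=-1, f₁=-4.518519, f₂=-10.037037, f₃=-18.
(3h/8)·[f₀ + 3f₁ + 3f₂ + f₃] = 0.125·(-62.666667) = -7.8333.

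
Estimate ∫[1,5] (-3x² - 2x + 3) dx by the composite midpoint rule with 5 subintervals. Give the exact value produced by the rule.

h = (5 − 1)/5 = 0.8.
Midpoints m₁,…,m₅ = 1.4, 2.2, 3, 3.8, 4.6.
f(m₁)=-5.68, f(m₂)=-15.92, f(m₃)=-30, f(m₄)=-47.92, f(m₅)=-69.68.
h·[f(m₁) + f(m₂) + f(m₃) + f(m₄) + f(m₅)] = 0.8·(-169.2) = -135.36.

-135.36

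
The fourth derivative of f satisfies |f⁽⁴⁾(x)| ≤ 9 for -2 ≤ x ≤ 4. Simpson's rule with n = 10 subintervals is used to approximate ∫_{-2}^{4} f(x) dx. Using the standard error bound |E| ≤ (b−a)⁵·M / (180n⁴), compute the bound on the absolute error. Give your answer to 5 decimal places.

0.03888

|E| ≤ (6)⁵·9 / (180·10⁴) = 69984/1800000 = 0.03888.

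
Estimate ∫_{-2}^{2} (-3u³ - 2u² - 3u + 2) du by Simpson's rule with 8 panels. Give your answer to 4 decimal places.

-2.6667

h = (2 − (-2))/8 = 0.5.
Nodes u₀,…,u₈ = -2, -1.5, -1, -0.5, 0, 0.5, 1, 1.5, 2.
f(u) = -3u³ - 2u² - 3u + 2: f₀=24, f₁=12.125, f₂=6, f₃=3.375, f₄=2, f₅=-0.375, f₆=-6, f₇=-17.125, f₈=-36.
(h/3)·[f₀ + 4f₁ + 2f₂ + 4f₃ + 2f₄ + 4f₅ + 2f₆ + 4f₇ + f₈] = 0.166667·(-16) = -2.6667.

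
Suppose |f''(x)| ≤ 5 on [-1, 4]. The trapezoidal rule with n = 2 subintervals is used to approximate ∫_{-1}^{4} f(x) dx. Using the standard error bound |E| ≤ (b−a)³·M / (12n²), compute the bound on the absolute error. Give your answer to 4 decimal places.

|E| ≤ (5)³·5 / (12·2²) = 625/48 = 13.0208.

13.0208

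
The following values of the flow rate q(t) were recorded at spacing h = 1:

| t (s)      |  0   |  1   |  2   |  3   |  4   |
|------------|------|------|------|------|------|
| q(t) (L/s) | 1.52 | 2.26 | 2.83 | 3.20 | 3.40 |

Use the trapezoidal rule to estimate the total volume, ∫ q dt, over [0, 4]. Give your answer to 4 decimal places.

10.7500

h = 1, n = 4.
(h/2)·[y₀ + 2y₁ + 2y₂ + 2y₃ + y₄] = 0.5·(21.50) = 10.7500.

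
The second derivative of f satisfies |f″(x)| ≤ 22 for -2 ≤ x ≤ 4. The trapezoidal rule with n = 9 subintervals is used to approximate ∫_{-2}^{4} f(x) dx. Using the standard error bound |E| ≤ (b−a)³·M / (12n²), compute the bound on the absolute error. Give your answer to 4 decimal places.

|E| ≤ (6)³·22 / (12·9²) = 4752/972 = 4.8889.

4.8889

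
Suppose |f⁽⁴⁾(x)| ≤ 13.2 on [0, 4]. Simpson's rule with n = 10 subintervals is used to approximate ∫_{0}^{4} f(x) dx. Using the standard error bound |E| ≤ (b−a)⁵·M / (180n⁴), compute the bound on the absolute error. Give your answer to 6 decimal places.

|E| ≤ (4)⁵·13.2 / (180·10⁴) = 13516.8/1800000 = 0.007509.

0.007509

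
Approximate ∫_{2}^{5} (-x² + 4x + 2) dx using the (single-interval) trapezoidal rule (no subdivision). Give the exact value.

T = (b−a)/2 · [f(2) + f(5)] = 1.5·[6 + (-3)] = 4.5.

4.5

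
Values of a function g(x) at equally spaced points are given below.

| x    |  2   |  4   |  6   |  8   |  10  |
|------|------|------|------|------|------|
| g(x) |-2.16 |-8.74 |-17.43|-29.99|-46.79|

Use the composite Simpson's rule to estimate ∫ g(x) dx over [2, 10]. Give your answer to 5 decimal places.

h = 2, n = 4.
(h/3)·[y₀ + 4y₁ + 2y₂ + 4y₃ + y₄] = 0.666667·(-238.73) = -159.15333.

-159.15333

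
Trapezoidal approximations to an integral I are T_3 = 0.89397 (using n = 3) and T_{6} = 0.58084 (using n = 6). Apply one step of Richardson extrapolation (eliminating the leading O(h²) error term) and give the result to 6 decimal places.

0.476463

R = (4·T_{6} − T_3) / 3 = (4·0.58084 − 0.89397)/3 = (1.42939)/3 = 0.476463.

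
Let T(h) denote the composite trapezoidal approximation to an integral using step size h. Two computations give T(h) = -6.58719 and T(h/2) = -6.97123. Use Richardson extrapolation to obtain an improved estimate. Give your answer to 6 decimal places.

R = (4·T(h/2) − T(h)) / 3 = (4·(-6.97123) − (-6.58719))/3 = (-21.29773)/3 = -7.099243.

-7.099243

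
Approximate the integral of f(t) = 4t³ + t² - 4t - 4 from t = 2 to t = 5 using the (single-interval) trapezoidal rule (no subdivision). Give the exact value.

T = (b−a)/2 · [f(2) + f(5)] = 1.5·[24 + 501] = 787.5.

787.5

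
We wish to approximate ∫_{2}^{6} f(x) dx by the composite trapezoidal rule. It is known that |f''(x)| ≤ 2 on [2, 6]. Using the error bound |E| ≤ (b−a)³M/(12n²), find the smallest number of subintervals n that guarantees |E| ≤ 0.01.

33

Need 128/(12n²) ≤ 0.01.
n² ≥ 128/(12·0.01) = 1066.67 ⇒ n ≥ 32.6599, so the smallest n is 33.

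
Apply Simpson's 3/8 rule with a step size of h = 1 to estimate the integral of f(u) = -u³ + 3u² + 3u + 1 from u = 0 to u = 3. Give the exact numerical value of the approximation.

23.25

h = (3 − 0)/3 = 1.
Nodes u₀,…,u₃ = 0, 1, 2, 3.
f(u) = -u³ + 3u² + 3u + 1: f₀=1, f₁=6, f₂=11, f₃=10.
(3h/8)·[f₀ + 3f₁ + 3f₂ + f₃] = 0.375·(62) = 23.25.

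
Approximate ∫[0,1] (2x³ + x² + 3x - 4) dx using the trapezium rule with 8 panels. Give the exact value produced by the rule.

-1.65625

h = (1 − 0)/8 = 0.125.
Nodes x₀,…,x₈ = 0, 0.125, 0.25, 0.375, 0.5, 0.625, 0.75, 0.875, 1.
f(x) = 2x³ + x² + 3x - 4: f₀=-4, f₁=-3.60546875, f₂=-3.15625, f₃=-2.62890625, f₄=-2, f₅=-1.24609375, f₆=-0.34375, f₇=0.73046875, f₈=2.
(h/2)·[f₀ + 2f₁ + 2f₂ + 2f₃ + 2f₄ + 2f₅ + 2f₆ + 2f₇ + f₈] = 0.0625·(-26.5) = -1.65625.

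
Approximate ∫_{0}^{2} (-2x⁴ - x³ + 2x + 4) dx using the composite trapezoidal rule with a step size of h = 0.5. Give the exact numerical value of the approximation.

h = (2 − 0)/4 = 0.5.
Nodes x₀,…,x₄ = 0, 0.5, 1, 1.5, 2.
f(x) = -2x⁴ - x³ + 2x + 4: f₀=4, f₁=4.75, f₂=3, f₃=-6.5, f₄=-32.
(h/2)·[f₀ + 2f₁ + 2f₂ + 2f₃ + f₄] = 0.25·(-25.5) = -6.375.

-6.375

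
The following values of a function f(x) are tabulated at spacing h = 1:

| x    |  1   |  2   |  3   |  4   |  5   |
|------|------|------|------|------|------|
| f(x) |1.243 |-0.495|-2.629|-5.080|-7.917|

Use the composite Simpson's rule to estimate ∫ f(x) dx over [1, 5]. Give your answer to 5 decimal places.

-11.41067

h = 1, n = 4.
(h/3)·[y₀ + 4y₁ + 2y₂ + 4y₃ + y₄] = 0.333333·(-34.232) = -11.41067.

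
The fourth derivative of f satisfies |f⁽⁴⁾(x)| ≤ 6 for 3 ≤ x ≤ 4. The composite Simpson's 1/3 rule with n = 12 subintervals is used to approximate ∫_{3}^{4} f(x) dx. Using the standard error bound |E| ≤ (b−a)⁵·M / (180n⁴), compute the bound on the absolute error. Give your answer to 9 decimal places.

|E| ≤ (1)⁵·6 / (180·12⁴) = 6/3732480 = 0.000001608.

0.000001608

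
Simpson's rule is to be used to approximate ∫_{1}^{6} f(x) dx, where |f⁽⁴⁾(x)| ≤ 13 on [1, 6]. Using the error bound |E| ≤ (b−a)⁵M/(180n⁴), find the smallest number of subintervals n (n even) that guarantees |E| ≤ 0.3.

6

Need 40625/(180n⁴) ≤ 0.3.
n⁴ ≥ 40625/(180·0.3) = 752.315 ⇒ n ≥ 5.2372, so the smallest even n is 6. (n must be even for Simpson's rule.)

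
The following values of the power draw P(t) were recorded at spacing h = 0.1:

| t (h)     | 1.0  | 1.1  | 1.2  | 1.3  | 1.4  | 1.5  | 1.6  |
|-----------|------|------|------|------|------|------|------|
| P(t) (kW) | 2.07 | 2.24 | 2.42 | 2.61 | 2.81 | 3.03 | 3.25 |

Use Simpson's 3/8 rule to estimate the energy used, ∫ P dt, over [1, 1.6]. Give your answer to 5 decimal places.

1.57650

h = 0.1, n = 6.
(3h/8)·[y₀ + 3y₁ + 3y₂ + 2y₃ + 3y₄ + 3y₅ + y₆] = 0.0375·(42.04) = 1.57650.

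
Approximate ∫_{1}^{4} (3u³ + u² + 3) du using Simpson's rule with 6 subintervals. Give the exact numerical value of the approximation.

221.25

h = (4 − 1)/6 = 0.5.
Nodes u₀,…,u₆ = 1, 1.5, 2, 2.5, 3, 3.5, 4.
f(u) = 3u³ + u² + 3: f₀=7, f₁=15.375, f₂=31, f₃=56.125, f₄=93, f₅=143.875, f₆=211.
(h/3)·[f₀ + 4f₁ + 2f₂ + 4f₃ + 2f₄ + 4f₅ + f₆] = 0.166667·(1327.5) = 221.25.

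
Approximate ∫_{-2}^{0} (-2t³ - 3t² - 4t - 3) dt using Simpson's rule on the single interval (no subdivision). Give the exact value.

S = (b−a)/6 · [f(-2) + 4f(-1) + f(0)] = 0.333333·[9 + 4·0 + (-3)] = 2.

2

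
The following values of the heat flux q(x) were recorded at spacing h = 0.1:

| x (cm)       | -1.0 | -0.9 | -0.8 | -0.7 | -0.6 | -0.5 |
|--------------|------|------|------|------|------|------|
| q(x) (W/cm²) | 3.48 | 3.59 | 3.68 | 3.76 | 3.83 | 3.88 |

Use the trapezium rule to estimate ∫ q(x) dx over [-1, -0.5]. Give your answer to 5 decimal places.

h = 0.1, n = 5.
(h/2)·[y₀ + 2y₁ + 2y₂ + 2y₃ + 2y₄ + y₅] = 0.05·(37.08) = 1.85400.

1.85400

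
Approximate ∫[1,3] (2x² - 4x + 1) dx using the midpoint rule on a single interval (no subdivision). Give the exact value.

M = (b−a)·f(2) = 2·(1) = 2.

2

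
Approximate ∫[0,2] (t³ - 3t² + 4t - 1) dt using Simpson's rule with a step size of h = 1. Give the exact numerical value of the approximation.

h = (2 − 0)/2 = 1.
Nodes t₀,…,t₂ = 0, 1, 2.
f(t) = t³ - 3t² + 4t - 1: f₀=-1, f₁=1, f₂=3.
(h/3)·[f₀ + 4f₁ + f₂] = 0.333333·(6) = 2.

2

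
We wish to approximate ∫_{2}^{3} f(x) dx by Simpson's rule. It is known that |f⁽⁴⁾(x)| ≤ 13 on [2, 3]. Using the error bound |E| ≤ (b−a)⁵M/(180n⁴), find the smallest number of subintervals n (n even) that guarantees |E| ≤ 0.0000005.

Need 13/(180n⁴) ≤ 0.0000005.
n⁴ ≥ 13/(180·0.0000005) = 144444 ⇒ n ≥ 19.4951, so the smallest even n is 20. (n must be even for Simpson's rule.)

20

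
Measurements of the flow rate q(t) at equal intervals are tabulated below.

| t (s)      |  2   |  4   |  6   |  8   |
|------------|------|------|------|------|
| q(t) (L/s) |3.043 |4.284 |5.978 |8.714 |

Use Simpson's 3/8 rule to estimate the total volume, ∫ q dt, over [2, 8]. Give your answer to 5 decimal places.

h = 2, n = 3.
(3h/8)·[y₀ + 3y₁ + 3y₂ + y₃] = 0.75·(42.543) = 31.90725.

31.90725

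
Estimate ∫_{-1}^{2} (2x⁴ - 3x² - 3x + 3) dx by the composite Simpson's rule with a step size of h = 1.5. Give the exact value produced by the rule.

12.75

h = (2 − (-1))/2 = 1.5.
Nodes x₀,…,x₂ = -1, 0.5, 2.
f(x) = 2x⁴ - 3x² - 3x + 3: f₀=5, f₁=0.875, f₂=17.
(h/3)·[f₀ + 4f₁ + f₂] = 0.5·(25.5) = 12.75.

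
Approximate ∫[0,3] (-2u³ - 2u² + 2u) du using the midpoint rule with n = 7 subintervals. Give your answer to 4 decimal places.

h = (3 − 0)/7 = 0.428571.
Midpoints m₁,…,m₇ = 0.214286, 0.642857, 1.071429, 1.5, 1.928571, 2.357143, 2.785714.
f(m₁)=0.317055, f(m₂)=-0.072157, f(m₃)=-2.612974, f(m₄)=-8.25, f(m₅)=-17.927843, f(m₆)=-32.591108, f(m₇)=-53.184402.
h·[f(m₁) + f(m₂) + f(m₃) + f(m₄) + f(m₅) + f(m₆) + f(m₇)] = 0.428571·(-114.321429) = -48.9949.

-48.9949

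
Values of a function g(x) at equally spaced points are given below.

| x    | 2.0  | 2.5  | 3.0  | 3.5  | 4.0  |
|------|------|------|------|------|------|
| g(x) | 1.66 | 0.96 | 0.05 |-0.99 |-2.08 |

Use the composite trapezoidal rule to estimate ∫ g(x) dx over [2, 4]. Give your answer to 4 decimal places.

-0.0950

h = 0.5, n = 4.
(h/2)·[y₀ + 2y₁ + 2y₂ + 2y₃ + y₄] = 0.25·(-0.38) = -0.0950.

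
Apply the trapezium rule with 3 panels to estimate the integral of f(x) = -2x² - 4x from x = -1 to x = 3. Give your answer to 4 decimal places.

-37.0370

h = (3 − (-1))/3 = 1.333333.
Nodes x₀,…,x₃ = -1, 0.333333, 1.666667, 3.
f(x) = -2x² - 4x: f₀=2, f₁=-1.555556, f₂=-12.222222, f₃=-30.
(h/2)·[f₀ + 2f₁ + 2f₂ + f₃] = 0.666667·(-55.555556) = -37.0370.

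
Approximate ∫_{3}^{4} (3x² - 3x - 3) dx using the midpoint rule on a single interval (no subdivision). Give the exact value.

23.25

M = (b−a)·f(3.5) = 1·(23.25) = 23.25.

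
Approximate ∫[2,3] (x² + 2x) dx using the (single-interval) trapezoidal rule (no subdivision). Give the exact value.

11.5

T = (b−a)/2 · [f(2) + f(3)] = 0.5·[8 + 15] = 11.5.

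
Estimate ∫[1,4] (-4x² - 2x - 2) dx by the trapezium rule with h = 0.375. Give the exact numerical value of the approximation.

-105.28125

h = (4 − 1)/8 = 0.375.
Nodes x₀,…,x₈ = 1, 1.375, 1.75, 2.125, 2.5, 2.875, 3.25, 3.625, 4.
f(x) = -4x² - 2x - 2: f₀=-8, f₁=-12.3125, f₂=-17.75, f₃=-24.3125, f₄=-32, f₅=-40.8125, f₆=-50.75, f₇=-61.8125, f₈=-74.
(h/2)·[f₀ + 2f₁ + 2f₂ + 2f₃ + 2f₄ + 2f₅ + 2f₆ + 2f₇ + f₈] = 0.1875·(-561.5) = -105.28125.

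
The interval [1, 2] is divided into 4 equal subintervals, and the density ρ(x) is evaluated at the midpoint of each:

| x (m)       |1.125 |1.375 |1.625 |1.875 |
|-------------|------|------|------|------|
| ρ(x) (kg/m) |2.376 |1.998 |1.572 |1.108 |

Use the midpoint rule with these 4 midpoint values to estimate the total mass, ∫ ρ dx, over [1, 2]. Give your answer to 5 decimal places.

h = 0.25, n = 4.
h·[y(m₁) + y(m₂) + y(m₃) + y(m₄)] = 0.25·(7.054) = 1.76350.

1.76350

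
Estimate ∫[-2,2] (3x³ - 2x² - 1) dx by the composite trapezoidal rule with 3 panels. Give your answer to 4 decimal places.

h = (2 − (-2))/3 = 1.333333.
Nodes x₀,…,x₃ = -2, -0.666667, 0.666667, 2.
f(x) = 3x³ - 2x² - 1: f₀=-33, f₁=-2.777778, f₂=-1, f₃=15.
(h/2)·[f₀ + 2f₁ + 2f₂ + f₃] = 0.666667·(-25.555556) = -17.0370.

-17.0370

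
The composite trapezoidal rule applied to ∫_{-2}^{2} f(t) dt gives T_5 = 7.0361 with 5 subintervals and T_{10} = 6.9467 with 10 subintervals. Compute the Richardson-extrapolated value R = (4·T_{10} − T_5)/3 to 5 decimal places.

6.91690

R = (4·T_{10} − T_5) / 3 = (4·6.9467 − 7.0361)/3 = (20.7507)/3 = 6.91690.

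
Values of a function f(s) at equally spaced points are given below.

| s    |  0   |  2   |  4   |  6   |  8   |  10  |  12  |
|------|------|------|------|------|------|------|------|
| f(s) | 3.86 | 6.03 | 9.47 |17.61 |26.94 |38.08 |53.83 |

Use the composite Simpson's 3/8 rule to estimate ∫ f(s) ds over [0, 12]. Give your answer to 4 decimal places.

h = 2, n = 6.
(3h/8)·[y₀ + 3y₁ + 3y₂ + 2y₃ + 3y₄ + 3y₅ + y₆] = 0.75·(334.47) = 250.8525.

250.8525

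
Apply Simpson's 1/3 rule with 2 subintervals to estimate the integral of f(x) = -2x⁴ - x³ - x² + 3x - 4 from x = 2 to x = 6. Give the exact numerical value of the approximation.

h = (6 − 2)/2 = 2.
Nodes x₀,…,x₂ = 2, 4, 6.
f(x) = -2x⁴ - x³ - x² + 3x - 4: f₀=-42, f₁=-584, f₂=-2830.
(h/3)·[f₀ + 4f₁ + f₂] = 0.666667·(-5208) = -3472.

-3472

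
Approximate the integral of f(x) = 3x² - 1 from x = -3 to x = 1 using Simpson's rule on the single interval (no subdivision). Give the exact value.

S = (b−a)/6 · [f(-3) + 4f(-1) + f(1)] = 0.666667·[26 + 4·2 + 2] = 24.

24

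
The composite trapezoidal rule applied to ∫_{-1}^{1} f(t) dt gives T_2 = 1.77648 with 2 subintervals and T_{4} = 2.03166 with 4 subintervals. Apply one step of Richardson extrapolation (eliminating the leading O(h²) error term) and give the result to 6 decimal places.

2.116720

R = (4·T_{4} − T_2) / 3 = (4·2.03166 − 1.77648)/3 = (6.35016)/3 = 2.116720.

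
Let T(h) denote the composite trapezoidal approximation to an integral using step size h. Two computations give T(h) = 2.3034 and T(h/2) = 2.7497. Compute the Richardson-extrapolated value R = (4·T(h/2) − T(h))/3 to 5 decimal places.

R = (4·T(h/2) − T(h)) / 3 = (4·2.7497 − 2.3034)/3 = (8.6954)/3 = 2.89847.

2.89847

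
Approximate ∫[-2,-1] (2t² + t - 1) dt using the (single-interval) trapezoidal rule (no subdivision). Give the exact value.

T = (b−a)/2 · [f(-2) + f(-1)] = 0.5·[5 + 0] = 2.5.

2.5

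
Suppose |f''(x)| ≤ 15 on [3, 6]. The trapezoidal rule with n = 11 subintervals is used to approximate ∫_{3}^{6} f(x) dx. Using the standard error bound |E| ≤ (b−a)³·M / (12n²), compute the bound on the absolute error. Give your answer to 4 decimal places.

|E| ≤ (3)³·15 / (12·11²) = 405/1452 = 0.2789.

0.2789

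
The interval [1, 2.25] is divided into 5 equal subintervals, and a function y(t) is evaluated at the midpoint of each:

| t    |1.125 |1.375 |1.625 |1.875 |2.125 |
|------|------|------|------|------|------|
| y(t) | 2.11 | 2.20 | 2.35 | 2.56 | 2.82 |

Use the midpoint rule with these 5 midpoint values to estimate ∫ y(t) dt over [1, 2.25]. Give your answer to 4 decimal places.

3.0100

h = 0.25, n = 5.
h·[y(m₁) + y(m₂) + y(m₃) + y(m₄) + y(m₅)] = 0.25·(12.04) = 3.0100.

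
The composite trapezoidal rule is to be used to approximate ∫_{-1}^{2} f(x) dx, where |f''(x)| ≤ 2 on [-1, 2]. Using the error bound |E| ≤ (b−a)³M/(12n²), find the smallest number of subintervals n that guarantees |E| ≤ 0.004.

34

Need 54/(12n²) ≤ 0.004.
n² ≥ 54/(12·0.004) = 1125 ⇒ n ≥ 33.5410, so the smallest n is 34.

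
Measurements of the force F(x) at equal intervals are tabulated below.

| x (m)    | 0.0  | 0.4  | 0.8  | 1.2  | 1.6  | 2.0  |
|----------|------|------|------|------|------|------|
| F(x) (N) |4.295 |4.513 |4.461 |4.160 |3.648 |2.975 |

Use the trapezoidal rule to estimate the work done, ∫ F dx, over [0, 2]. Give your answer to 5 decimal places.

h = 0.4, n = 5.
(h/2)·[y₀ + 2y₁ + 2y₂ + 2y₃ + 2y₄ + y₅] = 0.2·(40.834) = 8.16680.

8.16680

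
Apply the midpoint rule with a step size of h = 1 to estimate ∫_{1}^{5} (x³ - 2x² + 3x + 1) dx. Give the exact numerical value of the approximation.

111

h = (5 − 1)/4 = 1.
Midpoints m₁,…,m₄ = 1.5, 2.5, 3.5, 4.5.
f(m₁)=4.375, f(m₂)=11.625, f(m₃)=29.875, f(m₄)=65.125.
h·[f(m₁) + f(m₂) + f(m₃) + f(m₄)] = 1·(111) = 111.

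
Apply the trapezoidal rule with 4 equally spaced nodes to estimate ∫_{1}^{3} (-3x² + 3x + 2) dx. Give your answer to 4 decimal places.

-10.4444

h = (3 − 1)/3 = 0.666667.
Nodes x₀,…,x₃ = 1, 1.666667, 2.333333, 3.
f(x) = -3x² + 3x + 2: f₀=2, f₁=-1.333333, f₂=-7.333333, f₃=-16.
(h/2)·[f₀ + 2f₁ + 2f₂ + f₃] = 0.333333·(-31.333333) = -10.4444.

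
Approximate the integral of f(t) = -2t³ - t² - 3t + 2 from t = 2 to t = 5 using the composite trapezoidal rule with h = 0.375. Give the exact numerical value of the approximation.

-370.546875

h = (5 − 2)/8 = 0.375.
Nodes t₀,…,t₈ = 2, 2.375, 2.75, 3.125, 3.5, 3.875, 4.25, 4.625, 5.
f(t) = -2t³ - t² - 3t + 2: f₀=-24, f₁=-37.55859375, f₂=-55.40625, f₃=-78.17578125, f₄=-106.5, f₅=-141.01171875, f₆=-182.34375, f₇=-231.12890625, f₈=-288.
(h/2)·[f₀ + 2f₁ + 2f₂ + 2f₃ + 2f₄ + 2f₅ + 2f₆ + 2f₇ + f₈] = 0.1875·(-1976.25) = -370.546875.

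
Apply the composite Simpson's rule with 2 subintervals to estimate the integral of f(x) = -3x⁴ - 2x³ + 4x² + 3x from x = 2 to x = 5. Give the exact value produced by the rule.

-1978.875

h = (5 − 2)/2 = 1.5.
Nodes x₀,…,x₂ = 2, 3.5, 5.
f(x) = -3x⁴ - 2x³ + 4x² + 3x: f₀=-42, f₁=-476.4375, f₂=-2010.
(h/3)·[f₀ + 4f₁ + f₂] = 0.5·(-3957.75) = -1978.875.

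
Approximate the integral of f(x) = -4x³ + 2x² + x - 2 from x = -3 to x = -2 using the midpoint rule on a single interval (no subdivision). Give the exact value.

70.5

M = (b−a)·f(-2.5) = 1·(70.5) = 70.5.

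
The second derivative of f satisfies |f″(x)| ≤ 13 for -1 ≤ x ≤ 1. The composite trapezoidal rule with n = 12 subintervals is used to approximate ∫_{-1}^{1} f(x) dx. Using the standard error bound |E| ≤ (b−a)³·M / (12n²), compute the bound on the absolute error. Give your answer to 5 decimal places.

|E| ≤ (2)³·13 / (12·12²) = 104/1728 = 0.06019.

0.06019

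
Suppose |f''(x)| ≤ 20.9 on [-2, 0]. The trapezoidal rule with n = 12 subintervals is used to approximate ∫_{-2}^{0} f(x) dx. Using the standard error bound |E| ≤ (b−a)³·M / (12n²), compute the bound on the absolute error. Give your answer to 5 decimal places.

0.09676

|E| ≤ (2)³·20.9 / (12·12²) = 167.2/1728 = 0.09676.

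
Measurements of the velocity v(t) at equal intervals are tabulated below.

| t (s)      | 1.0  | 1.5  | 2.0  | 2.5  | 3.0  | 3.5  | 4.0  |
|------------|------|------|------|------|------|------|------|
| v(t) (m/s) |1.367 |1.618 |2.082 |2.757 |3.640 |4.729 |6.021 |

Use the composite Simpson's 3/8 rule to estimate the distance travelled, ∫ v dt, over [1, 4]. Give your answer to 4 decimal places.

h = 0.5, n = 6.
(3h/8)·[y₀ + 3y₁ + 3y₂ + 2y₃ + 3y₄ + 3y₅ + y₆] = 0.1875·(49.109) = 9.2079.

9.2079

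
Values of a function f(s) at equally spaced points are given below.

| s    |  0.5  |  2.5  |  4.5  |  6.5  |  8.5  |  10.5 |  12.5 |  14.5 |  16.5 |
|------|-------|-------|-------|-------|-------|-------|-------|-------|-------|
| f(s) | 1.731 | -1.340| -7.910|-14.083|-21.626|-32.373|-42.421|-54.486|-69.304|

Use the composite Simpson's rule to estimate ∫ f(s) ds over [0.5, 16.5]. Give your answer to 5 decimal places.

-413.74333

h = 2, n = 8.
(h/3)·[y₀ + 4y₁ + 2y₂ + 4y₃ + 2y₄ + 4y₅ + 2y₆ + 4y₇ + y₈] = 0.666667·(-620.615) = -413.74333.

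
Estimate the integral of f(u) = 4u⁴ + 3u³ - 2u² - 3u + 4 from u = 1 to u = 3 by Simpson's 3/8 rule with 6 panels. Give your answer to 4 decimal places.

h = (3 − 1)/6 = 0.333333.
Nodes u₀,…,u₆ = 1, 1.333333, 1.666667, 2, 2.333333, 2.666667, 3.
f(u) = 4u⁴ + 3u³ - 2u² - 3u + 4: f₀=6, f₁=16.197531, f₂=38.197531, f₃=78, f₄=142.790123, f₅=240.938272, f₆=382.
(3h/8)·[f₀ + 3f₁ + 3f₂ + 2f₃ + 3f₄ + 3f₅ + f₆] = 0.125·(1858.370370) = 232.2963.

232.2963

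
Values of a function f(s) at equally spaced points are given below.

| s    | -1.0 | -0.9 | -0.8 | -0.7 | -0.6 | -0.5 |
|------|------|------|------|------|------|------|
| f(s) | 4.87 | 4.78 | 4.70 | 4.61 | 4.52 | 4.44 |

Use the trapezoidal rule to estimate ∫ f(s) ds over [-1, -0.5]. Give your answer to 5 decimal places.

h = 0.1, n = 5.
(h/2)·[y₀ + 2y₁ + 2y₂ + 2y₃ + 2y₄ + y₅] = 0.05·(46.53) = 2.32650.

2.32650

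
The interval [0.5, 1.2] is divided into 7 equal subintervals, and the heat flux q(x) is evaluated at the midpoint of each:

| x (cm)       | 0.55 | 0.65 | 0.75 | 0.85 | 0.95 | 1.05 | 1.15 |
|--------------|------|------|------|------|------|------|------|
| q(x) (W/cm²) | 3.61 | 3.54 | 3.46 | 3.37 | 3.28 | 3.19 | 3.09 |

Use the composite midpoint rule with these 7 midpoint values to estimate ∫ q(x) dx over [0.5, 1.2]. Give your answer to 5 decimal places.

h = 0.1, n = 7.
h·[y(m₁) + y(m₂) + y(m₃) + y(m₄) + y(m₅) + y(m₆) + y(m₇)] = 0.1·(23.54) = 2.35400.

2.35400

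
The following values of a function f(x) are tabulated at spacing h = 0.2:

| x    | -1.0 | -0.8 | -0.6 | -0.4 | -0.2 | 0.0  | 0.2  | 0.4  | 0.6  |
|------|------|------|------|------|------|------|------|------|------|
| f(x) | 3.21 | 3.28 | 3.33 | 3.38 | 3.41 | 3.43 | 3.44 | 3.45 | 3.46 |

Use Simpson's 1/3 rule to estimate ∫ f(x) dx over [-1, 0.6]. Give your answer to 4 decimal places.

5.4127

h = 0.2, n = 8.
(h/3)·[y₀ + 4y₁ + 2y₂ + 4y₃ + 2y₄ + 4y₅ + 2y₆ + 4y₇ + y₈] = 0.066667·(81.19) = 5.4127.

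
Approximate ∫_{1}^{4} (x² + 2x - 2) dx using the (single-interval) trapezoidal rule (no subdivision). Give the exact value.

T = (b−a)/2 · [f(1) + f(4)] = 1.5·[1 + 22] = 34.5.

34.5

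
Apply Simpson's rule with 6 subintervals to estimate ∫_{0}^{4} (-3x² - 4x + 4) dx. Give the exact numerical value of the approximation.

h = (4 − 0)/6 = 0.666667.
Nodes x₀,…,x₆ = 0, 0.666667, 1.333333, 2, 2.666667, 3.333333, 4.
f(x) = -3x² - 4x + 4: f₀=4, f₁=0, f₂=-6.666667, f₃=-16, f₄=-28, f₅=-42.666667, f₆=-60.
(h/3)·[f₀ + 4f₁ + 2f₂ + 4f₃ + 2f₄ + 4f₅ + f₆] = 0.222222·(-360) = -80.

-80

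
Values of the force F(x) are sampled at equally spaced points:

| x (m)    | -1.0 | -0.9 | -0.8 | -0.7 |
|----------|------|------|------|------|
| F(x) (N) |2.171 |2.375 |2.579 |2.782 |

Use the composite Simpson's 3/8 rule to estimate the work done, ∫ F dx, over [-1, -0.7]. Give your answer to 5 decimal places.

0.74306

h = 0.1, n = 3.
(3h/8)·[y₀ + 3y₁ + 3y₂ + y₃] = 0.0375·(19.815) = 0.74306.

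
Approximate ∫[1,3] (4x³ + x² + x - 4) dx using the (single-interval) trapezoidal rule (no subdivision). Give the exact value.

T = (b−a)/2 · [f(1) + f(3)] = 1·[2 + 116] = 118.

118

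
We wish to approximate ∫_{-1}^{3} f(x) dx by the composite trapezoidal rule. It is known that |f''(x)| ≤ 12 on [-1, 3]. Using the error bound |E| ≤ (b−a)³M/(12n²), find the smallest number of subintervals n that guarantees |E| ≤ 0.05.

Need 768/(12n²) ≤ 0.05.
n² ≥ 768/(12·0.05) = 1280 ⇒ n ≥ 35.7771, so the smallest n is 36.

36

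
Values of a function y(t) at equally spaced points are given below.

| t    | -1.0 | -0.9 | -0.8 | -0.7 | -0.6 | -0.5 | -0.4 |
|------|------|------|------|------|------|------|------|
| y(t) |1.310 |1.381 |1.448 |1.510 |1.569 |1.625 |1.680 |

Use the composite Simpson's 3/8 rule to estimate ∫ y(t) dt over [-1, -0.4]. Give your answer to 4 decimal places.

0.9030

h = 0.1, n = 6.
(3h/8)·[y₀ + 3y₁ + 3y₂ + 2y₃ + 3y₄ + 3y₅ + y₆] = 0.0375·(24.079) = 0.9030.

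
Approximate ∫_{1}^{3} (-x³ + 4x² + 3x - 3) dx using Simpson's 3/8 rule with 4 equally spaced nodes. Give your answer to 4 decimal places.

20.6667

h = (3 − 1)/3 = 0.666667.
Nodes x₀,…,x₃ = 1, 1.666667, 2.333333, 3.
f(x) = -x³ + 4x² + 3x - 3: f₀=3, f₁=8.481481, f₂=13.074074, f₃=15.
(3h/8)·[f₀ + 3f₁ + 3f₂ + f₃] = 0.25·(82.666667) = 20.6667.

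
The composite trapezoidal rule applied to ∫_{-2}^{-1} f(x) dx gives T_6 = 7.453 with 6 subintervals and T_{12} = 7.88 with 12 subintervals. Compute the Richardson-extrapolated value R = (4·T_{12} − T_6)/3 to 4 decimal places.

8.0223

R = (4·T_{12} − T_6) / 3 = (4·7.88 − 7.453)/3 = (24.067)/3 = 8.0223.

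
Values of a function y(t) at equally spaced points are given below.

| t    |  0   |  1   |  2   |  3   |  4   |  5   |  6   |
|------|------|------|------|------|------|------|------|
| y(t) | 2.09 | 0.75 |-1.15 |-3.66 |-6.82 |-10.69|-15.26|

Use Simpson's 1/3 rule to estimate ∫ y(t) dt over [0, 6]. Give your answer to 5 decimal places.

-27.83667

h = 1, n = 6.
(h/3)·[y₀ + 4y₁ + 2y₂ + 4y₃ + 2y₄ + 4y₅ + y₆] = 0.333333·(-83.51) = -27.83667.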